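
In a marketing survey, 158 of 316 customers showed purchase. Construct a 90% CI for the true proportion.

p̂ = 0.5. CI = p̂ ± z*√(p̂(1-p̂)/n) = (0.454, 0.546)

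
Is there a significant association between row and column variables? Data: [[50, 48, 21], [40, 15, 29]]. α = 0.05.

χ² = 14.06. df = 2, critical = 5.991. Reject H₀. Variables are dependent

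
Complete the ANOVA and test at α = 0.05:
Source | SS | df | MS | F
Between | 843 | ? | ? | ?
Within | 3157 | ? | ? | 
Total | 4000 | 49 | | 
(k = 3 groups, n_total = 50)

df_between = 2, df_within = 47. MS_between = 421.5, MS_within = 67.17. F = 6.275, F_crit ≈ 3.195. Reject H₀.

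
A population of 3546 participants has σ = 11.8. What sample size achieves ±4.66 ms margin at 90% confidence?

Without FPC: n₀ = (1.645×11.8/4.66)² = 17.351. With FPC: n = n₀N/(n₀+N-1) = 17.3 → n = 18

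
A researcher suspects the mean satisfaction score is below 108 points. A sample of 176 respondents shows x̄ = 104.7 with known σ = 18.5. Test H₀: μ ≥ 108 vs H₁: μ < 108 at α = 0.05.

z = -2.366. Critical value: -1.645. Reject H₀.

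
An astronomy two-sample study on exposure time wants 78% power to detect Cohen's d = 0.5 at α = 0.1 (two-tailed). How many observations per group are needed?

z_{α/2} = 1.645, z_β = Φ⁻¹(0.78) = 0.772. For medium effect (d = 0.5): n per group = 2(z_{α/2} + z_β)²/d² = 2(1.645 + 0.772)²/0.5² = 46.7 → 47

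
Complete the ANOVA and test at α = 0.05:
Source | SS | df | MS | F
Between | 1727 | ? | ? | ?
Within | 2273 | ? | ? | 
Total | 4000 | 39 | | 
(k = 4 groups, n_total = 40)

df_between = 3, df_within = 36. MS_between = 575.67, MS_within = 63.14. F = 9.117, F_crit ≈ 2.866. Reject H₀.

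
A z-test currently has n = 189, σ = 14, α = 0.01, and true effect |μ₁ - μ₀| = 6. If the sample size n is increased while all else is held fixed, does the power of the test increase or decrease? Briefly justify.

Power increases: a larger n shrinks the standard error σ/√n, moving the sampling distribution under H₁ further from the critical value.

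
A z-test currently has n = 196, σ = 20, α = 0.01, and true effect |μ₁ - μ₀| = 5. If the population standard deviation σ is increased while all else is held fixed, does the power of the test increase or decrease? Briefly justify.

Power decreases: a larger σ inflates the standard error σ/√n, pulling the sampling distribution under H₁ back toward the critical value.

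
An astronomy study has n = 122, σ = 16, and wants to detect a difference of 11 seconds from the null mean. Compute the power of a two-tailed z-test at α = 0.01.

SE = σ/√n = 16/√122 = 1.449. Non-centrality λ = d/SE = 11/1.449 = 7.594. Power ≈ Φ(λ - z_{α/2}) = Φ(7.594 - 2.576) = Φ(5.018) = 1.0.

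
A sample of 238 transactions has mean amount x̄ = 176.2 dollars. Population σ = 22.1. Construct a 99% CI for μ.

CI = x̄ ± z*(σ/√n) = 176.2 ± 2.576(22.1/√238) = 176.2 ± 3.69 = (172.51, 179.89)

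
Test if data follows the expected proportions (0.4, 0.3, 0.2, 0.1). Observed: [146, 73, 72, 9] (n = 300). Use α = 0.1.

Expected: [120.0, 90.0, 60.0, 30.0]. χ² = 25.944. df = 3, critical = 6.251. Reject H₀.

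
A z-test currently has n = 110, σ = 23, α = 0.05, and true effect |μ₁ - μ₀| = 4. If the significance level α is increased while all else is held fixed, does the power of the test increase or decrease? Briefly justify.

Power increases: a larger α lowers the critical value, so more of the H₁ sampling distribution falls in the rejection region.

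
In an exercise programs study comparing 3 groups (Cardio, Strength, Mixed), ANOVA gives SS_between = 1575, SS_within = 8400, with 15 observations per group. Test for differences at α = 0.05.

df_between = 2, df_within = 42. F = MS_between/MS_within = 787.5/200.0 = 3.938. F_crit ≈ 3.22. Reject H₀. At least one mean differs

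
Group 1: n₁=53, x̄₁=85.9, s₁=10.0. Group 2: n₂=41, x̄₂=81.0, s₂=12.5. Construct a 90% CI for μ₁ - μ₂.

Difference = 4.9. SE = √(10.0²/53 + 12.5²/41) = 2.387. CI = (0.97, 8.83)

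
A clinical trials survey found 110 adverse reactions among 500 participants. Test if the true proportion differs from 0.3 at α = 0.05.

p̂ = 0.22, p₀ = 0.3. z = (p̂ - p₀)/√(p₀(1-p₀)/n) = -3.904. Critical: ±1.96. Reject H₀.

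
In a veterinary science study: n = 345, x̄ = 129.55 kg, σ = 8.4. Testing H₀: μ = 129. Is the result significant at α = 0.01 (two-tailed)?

z = (129.55 - 129)/(8.4/√345) = 1.216. Since |z| ≤ 2.576, not significant at α = 0.01.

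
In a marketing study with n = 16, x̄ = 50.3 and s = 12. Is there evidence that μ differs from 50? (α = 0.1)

t = (x̄ - μ₀)/(s/√n) = (50.3 - 50)/(12/√16) = 0.1. df = 15, critical t = ±1.753. Fail to reject H₀.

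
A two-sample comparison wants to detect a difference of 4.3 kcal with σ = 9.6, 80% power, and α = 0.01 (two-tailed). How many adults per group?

n per group = 2(z_α/2 + z_β)²σ²/d² = 2×(2.576 + 0.84)²×9.6²/4.3² = 116.3 → n = 117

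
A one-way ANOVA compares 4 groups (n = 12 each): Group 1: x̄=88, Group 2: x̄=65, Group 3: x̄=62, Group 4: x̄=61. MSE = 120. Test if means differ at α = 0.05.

Grand mean = 69.0. SS_between = 5880.0, MS_between = 1960.0. F = 16.333, F_crit ≈ 2.816. Reject H₀.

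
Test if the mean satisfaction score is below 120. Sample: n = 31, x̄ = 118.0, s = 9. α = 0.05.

t = (118.0 - 120)/(9/√31) = -1.237, df = 30. Critical t = -1.697. Fail to reject H₀.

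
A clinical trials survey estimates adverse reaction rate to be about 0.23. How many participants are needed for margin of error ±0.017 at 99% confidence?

n = z²p(1-p)/E² = 2.576²×0.23×0.77/0.017² = 4066.4 → n = 4067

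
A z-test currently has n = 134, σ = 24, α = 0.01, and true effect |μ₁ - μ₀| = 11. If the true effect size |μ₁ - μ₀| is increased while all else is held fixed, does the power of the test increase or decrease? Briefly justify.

Power increases: a larger true effect increases the non-centrality λ = |μ₁ - μ₀|/(σ/√n).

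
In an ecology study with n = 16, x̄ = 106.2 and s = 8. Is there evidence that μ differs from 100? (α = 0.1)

t = (x̄ - μ₀)/(s/√n) = (106.2 - 100)/(8/√16) = 3.1. df = 15, critical t = ±1.753. Reject H₀.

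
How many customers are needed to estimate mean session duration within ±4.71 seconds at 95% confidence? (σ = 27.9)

n = (z*σ/E)² = (1.96×27.9/4.71)² = 134.8 → n = 135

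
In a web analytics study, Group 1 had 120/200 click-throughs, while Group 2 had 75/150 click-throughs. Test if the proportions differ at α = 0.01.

p̂₁ = 0.6, p̂₂ = 0.5, pooled p̂ = 0.557. z = 1.864. Critical: ±2.576. Fail to reject H₀.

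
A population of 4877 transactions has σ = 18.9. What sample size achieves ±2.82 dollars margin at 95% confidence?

Without FPC: n₀ = (1.96×18.9/2.82)² = 172.559. With FPC: n = n₀N/(n₀+N-1) = 166.7 → n = 167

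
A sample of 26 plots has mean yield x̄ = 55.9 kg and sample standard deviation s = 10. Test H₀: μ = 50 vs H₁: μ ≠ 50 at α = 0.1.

t = (x̄ - μ₀)/(s/√n) = (55.9 - 50)/(10/√26) = 3.008. df = 25, critical t = ±1.708. Reject H₀.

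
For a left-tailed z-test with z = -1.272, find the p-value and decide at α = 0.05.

p = P(Z < -1.272) = Φ(-1.272) ≈ 0.1017. Since p ≥ 0.05, fail to reject H₀ (not significant) at α = 0.05.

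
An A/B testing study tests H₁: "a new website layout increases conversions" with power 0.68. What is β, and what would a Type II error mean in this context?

β = 1 - power = 1 - 0.68 = 0.32. A Type II error is failing to reject H₀ when H₀ is false (false negative) — here, failing to conclude that a new website layout increases conversions when in fact it is true. Consequence: discarding a layout that would have improved conversions — lost revenue.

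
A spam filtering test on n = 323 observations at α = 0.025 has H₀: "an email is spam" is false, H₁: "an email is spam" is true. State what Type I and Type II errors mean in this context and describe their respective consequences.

Type I (false positive): concluding that an email is spam when it is not — a legitimate email is sent to the spam folder and the user misses it. Type II (false negative): failing to conclude that an email is spam when it is — a spam email lands in the inbox. Which is costlier depends on domain priorities and is a judgement call rather than a statistical fact.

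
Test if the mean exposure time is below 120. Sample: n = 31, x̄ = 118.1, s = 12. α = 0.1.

t = (118.1 - 120)/(12/√31) = -0.882, df = 30. Critical t = -1.31. Fail to reject H₀.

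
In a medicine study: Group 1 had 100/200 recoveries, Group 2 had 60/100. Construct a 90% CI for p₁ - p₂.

p̂₁ = 0.5, p̂₂ = 0.6. Difference = -0.1. CI = (-0.199, -0.001)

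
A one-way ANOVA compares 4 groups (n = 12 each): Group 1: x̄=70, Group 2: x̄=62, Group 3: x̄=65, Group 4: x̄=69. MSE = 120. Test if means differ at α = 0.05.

Grand mean = 66.5. SS_between = 492.0, MS_between = 164.0. F = 1.367, F_crit ≈ 2.816. Fail to reject H₀.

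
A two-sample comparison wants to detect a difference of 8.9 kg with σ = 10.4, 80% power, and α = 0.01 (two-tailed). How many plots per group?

n per group = 2(z_α/2 + z_β)²σ²/d² = 2×(2.576 + 0.84)²×10.4²/8.9² = 31.9 → n = 32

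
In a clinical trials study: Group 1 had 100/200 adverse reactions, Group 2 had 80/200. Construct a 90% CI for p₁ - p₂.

p̂₁ = 0.5, p̂₂ = 0.4. Difference = 0.1. CI = (0.019, 0.181)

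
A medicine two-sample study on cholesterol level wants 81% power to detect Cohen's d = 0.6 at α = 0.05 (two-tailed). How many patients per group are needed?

z_{α/2} = 1.96, z_β = Φ⁻¹(0.81) = 0.878. For medium effect (d = 0.6): n per group = 2(z_{α/2} + z_β)²/d² = 2(1.96 + 0.878)²/0.6² = 44.7 → 45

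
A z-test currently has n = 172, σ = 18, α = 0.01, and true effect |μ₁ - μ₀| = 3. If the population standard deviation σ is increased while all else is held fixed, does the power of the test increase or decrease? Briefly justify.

Power decreases: a larger σ inflates the standard error σ/√n, pulling the sampling distribution under H₁ back toward the critical value.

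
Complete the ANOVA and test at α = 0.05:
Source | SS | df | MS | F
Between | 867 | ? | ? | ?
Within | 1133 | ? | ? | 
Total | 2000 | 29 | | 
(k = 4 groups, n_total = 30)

df_between = 3, df_within = 26. MS_between = 289.0, MS_within = 43.58. F = 6.632, F_crit ≈ 2.975. Reject H₀.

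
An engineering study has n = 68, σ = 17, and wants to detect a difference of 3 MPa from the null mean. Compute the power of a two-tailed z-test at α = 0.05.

SE = σ/√n = 17/√68 = 2.062. Non-centrality λ = d/SE = 3/2.062 = 1.455. Power ≈ Φ(λ - z_{α/2}) = Φ(1.455 - 1.96) = Φ(-0.505) = 0.307.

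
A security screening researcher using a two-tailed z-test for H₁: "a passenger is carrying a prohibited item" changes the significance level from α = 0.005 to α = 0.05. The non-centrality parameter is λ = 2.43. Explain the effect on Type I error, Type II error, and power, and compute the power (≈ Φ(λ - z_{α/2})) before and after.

Increasing α from 0.005 to 0.05:
• Type I error rate increases (α is the Type I rate by definition).
• Critical value moves from z_{α/2} = 2.807 to 1.96, so power = Φ(λ - z_{α/2}) goes from Φ(2.43 - 2.807) = 0.353 to Φ(2.43 - 1.96) = 0.681.
• Type II error rate β = 1 - power therefore decreases (0.647 → 0.319).
Appropriate when false negatives are costly — here, letting a prohibited item through — security breach.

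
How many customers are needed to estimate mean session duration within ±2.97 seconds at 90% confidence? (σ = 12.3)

n = (z*σ/E)² = (1.645×12.3/2.97)² = 46.4 → n = 47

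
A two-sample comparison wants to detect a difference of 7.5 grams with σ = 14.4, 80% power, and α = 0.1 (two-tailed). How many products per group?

n per group = 2(z_α/2 + z_β)²σ²/d² = 2×(1.645 + 0.84)²×14.4²/7.5² = 45.5 → n = 46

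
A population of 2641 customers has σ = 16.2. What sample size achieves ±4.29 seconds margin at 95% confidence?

Without FPC: n₀ = (1.96×16.2/4.29)² = 54.781. With FPC: n = n₀N/(n₀+N-1) = 53.7 → n = 54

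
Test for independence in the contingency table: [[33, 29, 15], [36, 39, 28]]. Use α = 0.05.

χ² = 1.814. df = 2, critical = 5.991. Fail to reject H₀. No evidence of dependence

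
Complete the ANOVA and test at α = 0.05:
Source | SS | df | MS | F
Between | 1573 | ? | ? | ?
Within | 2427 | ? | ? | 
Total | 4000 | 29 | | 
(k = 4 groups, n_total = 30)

df_between = 3, df_within = 26. MS_between = 524.33, MS_within = 93.35. F = 5.617, F_crit ≈ 2.975. Reject H₀.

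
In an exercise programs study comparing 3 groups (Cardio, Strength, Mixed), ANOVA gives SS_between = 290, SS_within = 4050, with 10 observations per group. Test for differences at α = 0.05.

df_between = 2, df_within = 27. F = MS_between/MS_within = 145.0/150.0 = 0.967. F_crit ≈ 3.354. Fail to reject H₀.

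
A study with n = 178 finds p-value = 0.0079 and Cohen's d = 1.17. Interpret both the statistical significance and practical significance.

Statistically significant (p = 0.0079 < 0.05). Cohen's d = 1.17 indicates a large effect size. Both statistical and practical significance should be considered.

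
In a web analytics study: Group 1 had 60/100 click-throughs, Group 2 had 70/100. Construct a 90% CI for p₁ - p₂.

p̂₁ = 0.6, p̂₂ = 0.7. Difference = -0.1. CI = (-0.21, 0.01)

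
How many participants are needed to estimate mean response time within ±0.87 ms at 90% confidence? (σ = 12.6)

n = (z*σ/E)² = (1.645×12.6/0.87)² = 567.6 → n = 568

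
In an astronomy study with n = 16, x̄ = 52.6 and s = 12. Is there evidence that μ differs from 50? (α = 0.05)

t = (x̄ - μ₀)/(s/√n) = (52.6 - 50)/(12/√16) = 0.867. df = 15, critical t = ±2.131. Fail to reject H₀.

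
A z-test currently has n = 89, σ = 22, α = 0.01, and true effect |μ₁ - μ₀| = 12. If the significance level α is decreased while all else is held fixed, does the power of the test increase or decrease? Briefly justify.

Power decreases: a smaller α raises the critical value, so less of the H₁ sampling distribution falls in the rejection region.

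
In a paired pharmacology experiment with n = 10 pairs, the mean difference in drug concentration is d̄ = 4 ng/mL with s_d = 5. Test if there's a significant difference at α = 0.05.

t = d̄/(s_d/√n) = 4/(5/√10) = 2.53. df = 9, critical t = ±2.262. Reject H₀.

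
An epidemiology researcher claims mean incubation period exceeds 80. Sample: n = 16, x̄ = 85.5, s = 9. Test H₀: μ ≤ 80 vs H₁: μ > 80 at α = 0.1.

t = (85.5 - 80)/(9/√16) = 2.444, df = 15. Critical t = 1.341. Reject H₀.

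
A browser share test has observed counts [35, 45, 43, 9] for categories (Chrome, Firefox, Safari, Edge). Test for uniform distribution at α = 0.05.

Expected = 33 each. χ² = Σ(O-E)²/E = 24.97. df = 3, critical value = 7.815. Reject H₀.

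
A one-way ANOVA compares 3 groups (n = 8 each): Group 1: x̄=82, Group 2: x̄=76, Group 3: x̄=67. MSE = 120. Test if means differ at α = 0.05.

Grand mean = 75.0. SS_between = 912.0, MS_between = 456.0. F = 3.8, F_crit ≈ 3.467. Reject H₀.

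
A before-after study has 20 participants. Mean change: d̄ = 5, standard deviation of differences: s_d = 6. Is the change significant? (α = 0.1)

t = d̄/(s_d/√n) = 5/(6/√20) = 3.727. df = 19, critical t = ±1.729. Reject H₀.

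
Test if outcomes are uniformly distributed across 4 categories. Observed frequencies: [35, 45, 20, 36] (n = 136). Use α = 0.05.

Expected = 34 each. χ² = Σ(O-E)²/E = 9.471. df = 3, critical value = 7.815. Reject H₀.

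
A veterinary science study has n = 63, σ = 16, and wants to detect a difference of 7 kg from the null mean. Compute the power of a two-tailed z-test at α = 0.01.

SE = σ/√n = 16/√63 = 2.016. Non-centrality λ = d/SE = 7/2.016 = 3.473. Power ≈ Φ(λ - z_{α/2}) = Φ(3.473 - 2.576) = Φ(0.897) = 0.815.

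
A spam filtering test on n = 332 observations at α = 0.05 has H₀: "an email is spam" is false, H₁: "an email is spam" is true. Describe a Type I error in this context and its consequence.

Type I error: rejecting H₀ when it is true — concluding that an email is spam when in fact it is not. Consequence: a legitimate email is sent to the spam folder and the user misses it.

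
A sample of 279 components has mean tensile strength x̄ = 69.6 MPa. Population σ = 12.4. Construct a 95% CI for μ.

CI = x̄ ± z*(σ/√n) = 69.6 ± 1.96(12.4/√279) = 69.6 ± 1.46 = (68.14, 71.06)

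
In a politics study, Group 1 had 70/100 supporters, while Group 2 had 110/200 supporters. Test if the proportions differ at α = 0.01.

p̂₁ = 0.7, p̂₂ = 0.55, pooled p̂ = 0.6. z = 2.5. Critical: ±2.576. Fail to reject H₀.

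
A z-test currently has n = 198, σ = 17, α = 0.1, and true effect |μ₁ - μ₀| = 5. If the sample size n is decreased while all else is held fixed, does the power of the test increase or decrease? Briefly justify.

Power decreases: a smaller n inflates the standard error σ/√n, pulling the sampling distribution under H₁ back toward the critical value.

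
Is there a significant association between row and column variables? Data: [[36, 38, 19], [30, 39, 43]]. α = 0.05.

χ² = 8.158. df = 2, critical = 5.991. Reject H₀. Variables are dependent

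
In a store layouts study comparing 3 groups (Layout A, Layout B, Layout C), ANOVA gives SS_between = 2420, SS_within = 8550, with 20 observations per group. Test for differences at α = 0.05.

df_between = 2, df_within = 57. F = MS_between/MS_within = 1210.0/150.0 = 8.067. F_crit ≈ 3.159. Reject H₀. At least one mean differs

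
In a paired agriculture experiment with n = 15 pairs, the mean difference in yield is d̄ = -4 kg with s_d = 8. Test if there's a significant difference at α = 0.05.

t = d̄/(s_d/√n) = -4/(8/√15) = -1.936. df = 14, critical t = ±2.145. Fail to reject H₀.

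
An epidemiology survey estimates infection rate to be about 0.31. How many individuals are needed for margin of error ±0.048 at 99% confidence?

n = z²p(1-p)/E² = 2.576²×0.31×0.69/0.048² = 616.1 → n = 617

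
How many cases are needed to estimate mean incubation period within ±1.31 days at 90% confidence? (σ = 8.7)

n = (z*σ/E)² = (1.645×8.7/1.31)² = 119.4 → n = 120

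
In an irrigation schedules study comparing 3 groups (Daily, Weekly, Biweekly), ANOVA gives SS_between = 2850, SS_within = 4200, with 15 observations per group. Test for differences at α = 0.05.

df_between = 2, df_within = 42. F = MS_between/MS_within = 1425.0/100.0 = 14.25. F_crit ≈ 3.22. Reject H₀. At least one mean differs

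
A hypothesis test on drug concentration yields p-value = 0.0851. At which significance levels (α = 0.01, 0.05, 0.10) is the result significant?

p = 0.0851. Significant at: α = 0.1.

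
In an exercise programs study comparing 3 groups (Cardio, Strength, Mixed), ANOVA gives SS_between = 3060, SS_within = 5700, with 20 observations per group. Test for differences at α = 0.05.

df_between = 2, df_within = 57. F = MS_between/MS_within = 1530.0/100.0 = 15.3. F_crit ≈ 3.159. Reject H₀. At least one mean differs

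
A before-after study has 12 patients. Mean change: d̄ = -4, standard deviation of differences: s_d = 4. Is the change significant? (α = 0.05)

t = d̄/(s_d/√n) = -4/(4/√12) = -3.464. df = 11, critical t = ±2.201. Reject H₀.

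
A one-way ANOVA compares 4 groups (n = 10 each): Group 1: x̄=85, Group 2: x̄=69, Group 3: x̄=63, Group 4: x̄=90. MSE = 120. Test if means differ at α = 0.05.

Grand mean = 76.75. SS_between = 4927.5, MS_between = 1642.5. F = 13.688, F_crit ≈ 2.866. Reject H₀.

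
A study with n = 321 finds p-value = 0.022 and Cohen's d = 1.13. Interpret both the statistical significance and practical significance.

Statistically significant (p = 0.022 < 0.05). Cohen's d = 1.13 indicates a large effect size. Both statistical and practical significance should be considered.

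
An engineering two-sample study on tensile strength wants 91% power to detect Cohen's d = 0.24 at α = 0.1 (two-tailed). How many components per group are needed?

z_{α/2} = 1.645, z_β = Φ⁻¹(0.91) = 1.341. For small effect (d = 0.24): n per group = 2(z_{α/2} + z_β)²/d² = 2(1.645 + 1.341)²/0.24² = 309.6 → 310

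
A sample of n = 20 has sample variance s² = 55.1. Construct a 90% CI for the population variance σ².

df = 19. χ²_{0.05} = 30.144, χ²_{0.95} = 10.117. CI for σ² = ((n-1)s²/χ²_{α/2}, (n-1)s²/χ²_{1-α/2}) = (19·55.1/30.144, 19·55.1/10.117) = (34.73, 103.48)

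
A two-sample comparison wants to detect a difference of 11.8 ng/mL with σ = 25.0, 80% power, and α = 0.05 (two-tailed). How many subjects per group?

n per group = 2(z_α/2 + z_β)²σ²/d² = 2×(1.96 + 0.84)²×25.0²/11.8² = 70.4 → n = 71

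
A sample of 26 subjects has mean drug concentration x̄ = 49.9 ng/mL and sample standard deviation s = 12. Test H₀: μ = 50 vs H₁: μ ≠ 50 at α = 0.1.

t = (x̄ - μ₀)/(s/√n) = (49.9 - 50)/(12/√26) = -0.042. df = 25, critical t = ±1.708. Fail to reject H₀.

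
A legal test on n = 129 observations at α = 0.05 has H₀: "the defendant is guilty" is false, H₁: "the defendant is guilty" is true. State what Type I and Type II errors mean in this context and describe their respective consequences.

Type I (false positive): concluding that the defendant is guilty when it is not — convicting an innocent person. Type II (false negative): failing to conclude that the defendant is guilty when it is — acquitting a guilty person. Which is costlier depends on domain priorities and is a judgement call rather than a statistical fact.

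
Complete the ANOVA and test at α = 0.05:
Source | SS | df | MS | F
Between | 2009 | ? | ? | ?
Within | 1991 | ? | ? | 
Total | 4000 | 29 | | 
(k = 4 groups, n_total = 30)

df_between = 3, df_within = 26. MS_between = 669.67, MS_within = 76.58. F = 8.745, F_crit ≈ 2.975. Reject H₀.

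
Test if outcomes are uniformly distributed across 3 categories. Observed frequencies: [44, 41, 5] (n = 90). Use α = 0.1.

Expected = 30 each. χ² = Σ(O-E)²/E = 31.4. df = 2, critical value = 4.605. Reject H₀.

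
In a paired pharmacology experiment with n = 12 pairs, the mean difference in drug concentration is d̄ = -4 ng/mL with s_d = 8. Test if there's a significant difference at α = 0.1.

t = d̄/(s_d/√n) = -4/(8/√12) = -1.732. df = 11, critical t = ±1.796. Fail to reject H₀.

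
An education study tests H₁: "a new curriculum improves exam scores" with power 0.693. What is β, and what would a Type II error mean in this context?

β = 1 - power = 1 - 0.693 = 0.307. A Type II error is failing to reject H₀ when H₀ is false (false negative) — here, failing to conclude that a new curriculum improves exam scores when in fact it is true. Consequence: keeping the old curriculum when the new one would have helped students.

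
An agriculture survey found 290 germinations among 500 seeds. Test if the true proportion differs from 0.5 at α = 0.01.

p̂ = 0.58, p₀ = 0.5. z = (p̂ - p₀)/√(p₀(1-p₀)/n) = 3.578. Critical: ±2.576. Reject H₀.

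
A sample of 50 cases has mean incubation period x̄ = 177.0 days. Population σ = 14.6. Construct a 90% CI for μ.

CI = x̄ ± z*(σ/√n) = 177.0 ± 1.645(14.6/√50) = 177.0 ± 3.4 = (173.6, 180.4)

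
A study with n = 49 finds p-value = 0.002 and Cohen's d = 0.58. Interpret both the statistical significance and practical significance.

Statistically significant (p = 0.002 < 0.05). Cohen's d = 0.58 indicates a medium effect size. Both statistical and practical significance should be considered.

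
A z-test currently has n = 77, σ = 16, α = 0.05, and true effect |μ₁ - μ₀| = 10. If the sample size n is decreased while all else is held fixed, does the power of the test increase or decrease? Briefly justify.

Power decreases: a smaller n inflates the standard error σ/√n, pulling the sampling distribution under H₁ back toward the critical value.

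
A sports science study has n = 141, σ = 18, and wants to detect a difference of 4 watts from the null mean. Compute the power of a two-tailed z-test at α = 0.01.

SE = σ/√n = 18/√141 = 1.516. Non-centrality λ = d/SE = 4/1.516 = 2.639. Power ≈ Φ(λ - z_{α/2}) = Φ(2.639 - 2.576) = Φ(0.063) = 0.525.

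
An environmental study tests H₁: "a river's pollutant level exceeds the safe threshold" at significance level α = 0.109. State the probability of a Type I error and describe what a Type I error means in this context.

P(Type I error) = α = 0.109. A Type I error is rejecting H₀ when H₀ is actually true (false positive) — here, concluding that a river's pollutant level exceeds the safe threshold when in fact this is not the case. Consequence: shutting down a compliant factory unnecessarily.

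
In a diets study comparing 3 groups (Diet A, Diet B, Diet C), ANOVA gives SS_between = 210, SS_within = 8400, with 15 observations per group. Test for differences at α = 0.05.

df_between = 2, df_within = 42. F = MS_between/MS_within = 105.0/200.0 = 0.525. F_crit ≈ 3.22. Fail to reject H₀.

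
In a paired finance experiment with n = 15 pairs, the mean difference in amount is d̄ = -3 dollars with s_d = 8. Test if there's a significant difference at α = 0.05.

t = d̄/(s_d/√n) = -3/(8/√15) = -1.452. df = 14, critical t = ±2.145. Fail to reject H₀.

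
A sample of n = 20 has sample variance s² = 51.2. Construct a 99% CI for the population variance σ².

df = 19. χ²_{0.005} = 38.582, χ²_{0.995} = 6.844. CI for σ² = ((n-1)s²/χ²_{α/2}, (n-1)s²/χ²_{1-α/2}) = (19·51.2/38.582, 19·51.2/6.844) = (25.21, 142.14)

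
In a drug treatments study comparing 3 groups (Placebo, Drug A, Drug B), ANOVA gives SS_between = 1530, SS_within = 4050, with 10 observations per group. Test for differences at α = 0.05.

df_between = 2, df_within = 27. F = MS_between/MS_within = 765.0/150.0 = 5.1. F_crit ≈ 3.354. Reject H₀. At least one mean differs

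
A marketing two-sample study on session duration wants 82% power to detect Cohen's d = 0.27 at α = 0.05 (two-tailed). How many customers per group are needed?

z_{α/2} = 1.96, z_β = Φ⁻¹(0.82) = 0.915. For small effect (d = 0.27): n per group = 2(z_{α/2} + z_β)²/d² = 2(1.96 + 0.915)²/0.27² = 226.8 → 227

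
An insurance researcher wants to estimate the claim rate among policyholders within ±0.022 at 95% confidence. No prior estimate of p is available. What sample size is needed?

Conservative approach: use p = 0.5 (maximizes p(1-p) = 0.25). n = z²(0.25)/E² = 1.96²×0.25/0.022² = 1984.3 → n = 1985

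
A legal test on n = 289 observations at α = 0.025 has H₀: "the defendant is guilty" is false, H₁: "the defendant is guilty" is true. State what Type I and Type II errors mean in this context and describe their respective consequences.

Type I (false positive): concluding that the defendant is guilty when it is not — convicting an innocent person. Type II (false negative): failing to conclude that the defendant is guilty when it is — acquitting a guilty person. Which is costlier depends on domain priorities and is a judgement call rather than a statistical fact.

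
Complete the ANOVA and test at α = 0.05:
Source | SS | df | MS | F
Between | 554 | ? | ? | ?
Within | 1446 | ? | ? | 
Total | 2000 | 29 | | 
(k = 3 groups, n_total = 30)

df_between = 2, df_within = 27. MS_between = 277.0, MS_within = 53.56. F = 5.172, F_crit ≈ 3.354. Reject H₀.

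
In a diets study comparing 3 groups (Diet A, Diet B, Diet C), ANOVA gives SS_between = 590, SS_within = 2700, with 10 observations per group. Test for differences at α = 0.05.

df_between = 2, df_within = 27. F = MS_between/MS_within = 295.0/100.0 = 2.95. F_crit ≈ 3.354. Fail to reject H₀.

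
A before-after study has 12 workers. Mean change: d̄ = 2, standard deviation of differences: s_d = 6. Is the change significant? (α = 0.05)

t = d̄/(s_d/√n) = 2/(6/√12) = 1.155. df = 11, critical t = ±2.201. Fail to reject H₀.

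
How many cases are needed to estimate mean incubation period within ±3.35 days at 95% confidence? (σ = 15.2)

n = (z*σ/E)² = (1.96×15.2/3.35)² = 79.1 → n = 80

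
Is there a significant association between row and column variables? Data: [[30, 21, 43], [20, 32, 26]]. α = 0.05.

χ² = 7.044. df = 2, critical = 5.991. Reject H₀. Variables are dependent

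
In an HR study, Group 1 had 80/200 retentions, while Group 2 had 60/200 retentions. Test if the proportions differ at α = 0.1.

p̂₁ = 0.4, p̂₂ = 0.3, pooled p̂ = 0.35. z = 2.097. Critical: ±1.645. Reject H₀.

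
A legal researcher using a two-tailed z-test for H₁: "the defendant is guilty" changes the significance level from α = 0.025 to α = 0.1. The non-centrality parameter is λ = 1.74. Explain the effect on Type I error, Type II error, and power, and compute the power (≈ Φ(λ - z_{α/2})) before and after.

Increasing α from 0.025 to 0.1:
• Type I error rate increases (α is the Type I rate by definition).
• Critical value moves from z_{α/2} = 2.241 to 1.645, so power = Φ(λ - z_{α/2}) goes from Φ(1.74 - 2.241) = 0.308 to Φ(1.74 - 1.645) = 0.538.
• Type II error rate β = 1 - power therefore decreases (0.692 → 0.462).
Appropriate when false negatives are costly — here, acquitting a guilty person.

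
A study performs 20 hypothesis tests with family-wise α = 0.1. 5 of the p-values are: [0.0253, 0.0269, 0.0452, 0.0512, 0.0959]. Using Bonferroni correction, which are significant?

Bonferroni α = 0.1/20 = 0.005. None of the given p-values are significant.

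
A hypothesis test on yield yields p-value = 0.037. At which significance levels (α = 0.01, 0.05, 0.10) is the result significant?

p = 0.037. Significant at: α = 0.05, 0.1.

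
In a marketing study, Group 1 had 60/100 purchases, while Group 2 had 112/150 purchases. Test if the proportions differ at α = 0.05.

p̂₁ = 0.6, p̂₂ = 0.747, pooled p̂ = 0.688. z = -2.452. Critical: ±1.96. Reject H₀.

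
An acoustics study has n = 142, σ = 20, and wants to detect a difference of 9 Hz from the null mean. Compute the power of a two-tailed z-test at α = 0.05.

SE = σ/√n = 20/√142 = 1.678. Non-centrality λ = d/SE = 9/1.678 = 5.362. Power ≈ Φ(λ - z_{α/2}) = Φ(5.362 - 1.96) = Φ(3.402) = 1.0.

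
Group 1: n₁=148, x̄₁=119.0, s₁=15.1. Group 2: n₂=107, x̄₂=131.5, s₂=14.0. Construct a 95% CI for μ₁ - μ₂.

Difference = -12.5. SE = √(15.1²/148 + 14.0²/107) = 1.836. CI = (-16.1, -8.9)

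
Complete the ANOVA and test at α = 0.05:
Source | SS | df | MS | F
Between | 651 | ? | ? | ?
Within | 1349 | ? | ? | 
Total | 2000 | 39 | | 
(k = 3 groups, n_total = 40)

df_between = 2, df_within = 37. MS_between = 325.5, MS_within = 36.46. F = 8.928, F_crit ≈ 3.252. Reject H₀.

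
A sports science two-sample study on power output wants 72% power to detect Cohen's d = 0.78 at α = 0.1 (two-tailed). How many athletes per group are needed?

z_{α/2} = 1.645, z_β = Φ⁻¹(0.72) = 0.583. For medium effect (d = 0.78): n per group = 2(z_{α/2} + z_β)²/d² = 2(1.645 + 0.583)²/0.78² = 16.3 → 17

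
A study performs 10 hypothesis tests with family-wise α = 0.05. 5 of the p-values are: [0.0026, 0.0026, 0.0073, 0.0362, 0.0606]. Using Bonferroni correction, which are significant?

Bonferroni α = 0.05/10 = 0.005. Significant p-values: [0.0026, 0.0026]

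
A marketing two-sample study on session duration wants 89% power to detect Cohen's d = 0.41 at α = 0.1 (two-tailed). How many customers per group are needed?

z_{α/2} = 1.645, z_β = Φ⁻¹(0.89) = 1.227. For small effect (d = 0.41): n per group = 2(z_{α/2} + z_β)²/d² = 2(1.645 + 1.227)²/0.41² = 98.1 → 99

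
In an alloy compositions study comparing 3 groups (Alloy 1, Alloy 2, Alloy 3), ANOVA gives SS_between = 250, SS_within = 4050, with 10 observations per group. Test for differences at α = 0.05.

df_between = 2, df_within = 27. F = MS_between/MS_within = 125.0/150.0 = 0.833. F_crit ≈ 3.354. Fail to reject H₀.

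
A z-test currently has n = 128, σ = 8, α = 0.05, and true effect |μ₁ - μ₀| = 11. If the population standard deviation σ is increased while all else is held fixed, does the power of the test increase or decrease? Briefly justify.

Power decreases: a larger σ inflates the standard error σ/√n, pulling the sampling distribution under H₁ back toward the critical value.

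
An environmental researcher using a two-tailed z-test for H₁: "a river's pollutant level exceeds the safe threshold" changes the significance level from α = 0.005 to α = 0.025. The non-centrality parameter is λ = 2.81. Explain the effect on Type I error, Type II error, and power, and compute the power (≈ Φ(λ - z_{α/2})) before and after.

Increasing α from 0.005 to 0.025:
• Type I error rate increases (α is the Type I rate by definition).
• Critical value moves from z_{α/2} = 2.807 to 2.241, so power = Φ(λ - z_{α/2}) goes from Φ(2.81 - 2.807) = 0.501 to Φ(2.81 - 2.241) = 0.715.
• Type II error rate β = 1 - power therefore decreases (0.499 → 0.285).
Appropriate when false negatives are costly — here, allowing unsafe pollution to continue.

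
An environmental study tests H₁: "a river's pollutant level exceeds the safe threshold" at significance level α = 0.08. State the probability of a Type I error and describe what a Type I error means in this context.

P(Type I error) = α = 0.08. A Type I error is rejecting H₀ when H₀ is actually true (false positive) — here, concluding that a river's pollutant level exceeds the safe threshold when in fact this is not the case. Consequence: shutting down a compliant factory unnecessarily.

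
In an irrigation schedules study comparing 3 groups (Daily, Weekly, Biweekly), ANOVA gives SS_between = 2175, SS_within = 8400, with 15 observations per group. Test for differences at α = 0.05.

df_between = 2, df_within = 42. F = MS_between/MS_within = 1087.5/200.0 = 5.438. F_crit ≈ 3.22. Reject H₀. At least one mean differs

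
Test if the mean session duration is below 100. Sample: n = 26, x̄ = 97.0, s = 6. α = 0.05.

t = (97.0 - 100)/(6/√26) = -2.55, df = 25. Critical t = -1.708. Reject H₀.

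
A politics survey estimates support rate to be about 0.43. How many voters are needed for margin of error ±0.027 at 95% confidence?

n = z²p(1-p)/E² = 1.96²×0.43×0.57/0.027² = 1291.6 → n = 1292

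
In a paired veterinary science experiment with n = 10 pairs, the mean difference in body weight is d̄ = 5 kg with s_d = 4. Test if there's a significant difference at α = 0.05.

t = d̄/(s_d/√n) = 5/(4/√10) = 3.953. df = 9, critical t = ±2.262. Reject H₀.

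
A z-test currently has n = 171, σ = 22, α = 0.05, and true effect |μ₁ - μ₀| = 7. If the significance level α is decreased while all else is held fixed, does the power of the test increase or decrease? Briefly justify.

Power decreases: a smaller α raises the critical value, so less of the H₁ sampling distribution falls in the rejection region.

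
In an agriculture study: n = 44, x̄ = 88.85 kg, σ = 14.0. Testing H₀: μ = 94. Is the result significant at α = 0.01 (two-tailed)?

z = (88.85 - 94)/(14.0/√44) = -2.44. Since |z| ≤ 2.576, not significant at α = 0.01.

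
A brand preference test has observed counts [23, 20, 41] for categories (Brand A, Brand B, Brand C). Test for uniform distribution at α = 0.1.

Expected = 28 each. χ² = Σ(O-E)²/E = 9.214. df = 2, critical value = 4.605. Reject H₀.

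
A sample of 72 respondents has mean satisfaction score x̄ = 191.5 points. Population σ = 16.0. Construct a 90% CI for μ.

CI = x̄ ± z*(σ/√n) = 191.5 ± 1.645(16.0/√72) = 191.5 ± 3.1 = (188.4, 194.6)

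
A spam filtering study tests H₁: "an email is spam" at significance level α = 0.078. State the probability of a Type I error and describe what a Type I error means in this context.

P(Type I error) = α = 0.078. A Type I error is rejecting H₀ when H₀ is actually true (false positive) — here, concluding that an email is spam when in fact this is not the case. Consequence: a legitimate email is sent to the spam folder and the user misses it.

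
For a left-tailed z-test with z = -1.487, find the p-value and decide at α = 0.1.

p = P(Z < -1.487) = Φ(-1.487) ≈ 0.0685. Since p < 0.1, reject H₀ (significant) at α = 0.1.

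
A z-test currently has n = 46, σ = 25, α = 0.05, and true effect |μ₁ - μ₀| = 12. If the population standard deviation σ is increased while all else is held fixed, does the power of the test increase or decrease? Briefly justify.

Power decreases: a larger σ inflates the standard error σ/√n, pulling the sampling distribution under H₁ back toward the critical value.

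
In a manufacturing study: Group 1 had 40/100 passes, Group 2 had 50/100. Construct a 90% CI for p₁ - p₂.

p̂₁ = 0.4, p̂₂ = 0.5. Difference = -0.1. CI = (-0.215, 0.015)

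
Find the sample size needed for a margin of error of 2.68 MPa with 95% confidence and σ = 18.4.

n = (z*σ/E)² = (1.96×18.4/2.68)² = 181.1 → n = 182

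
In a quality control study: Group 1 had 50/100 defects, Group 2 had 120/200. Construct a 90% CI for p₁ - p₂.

p̂₁ = 0.5, p̂₂ = 0.6. Difference = -0.1. CI = (-0.2, 0.0)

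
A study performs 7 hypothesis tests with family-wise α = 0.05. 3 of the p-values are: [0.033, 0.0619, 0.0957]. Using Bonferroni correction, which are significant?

Bonferroni α = 0.05/7 = 0.00714. None of the given p-values are significant.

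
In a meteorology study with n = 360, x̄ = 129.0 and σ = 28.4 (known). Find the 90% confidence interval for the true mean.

CI = x̄ ± z*(σ/√n) = 129.0 ± 1.645(28.4/√360) = 129.0 ± 2.46 = (126.54, 131.46)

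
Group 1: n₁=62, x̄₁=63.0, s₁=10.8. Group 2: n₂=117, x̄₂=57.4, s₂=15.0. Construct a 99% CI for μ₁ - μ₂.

Difference = 5.6. SE = √(10.8²/62 + 15.0²/117) = 1.95. CI = (0.58, 10.62)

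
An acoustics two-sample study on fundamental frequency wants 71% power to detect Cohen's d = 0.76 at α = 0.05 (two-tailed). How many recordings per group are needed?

z_{α/2} = 1.96, z_β = Φ⁻¹(0.71) = 0.553. For medium effect (d = 0.76): n per group = 2(z_{α/2} + z_β)²/d² = 2(1.96 + 0.553)²/0.76² = 21.9 → 22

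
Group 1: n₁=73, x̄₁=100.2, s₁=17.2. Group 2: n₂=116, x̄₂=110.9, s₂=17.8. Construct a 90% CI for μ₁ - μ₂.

Difference = -10.7. SE = √(17.2²/73 + 17.8²/116) = 2.605. CI = (-14.98, -6.42)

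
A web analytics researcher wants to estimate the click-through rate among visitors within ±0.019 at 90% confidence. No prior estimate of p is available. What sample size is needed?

Conservative approach: use p = 0.5 (maximizes p(1-p) = 0.25). n = z²(0.25)/E² = 1.645²×0.25/0.019² = 1874.0 → n = 1874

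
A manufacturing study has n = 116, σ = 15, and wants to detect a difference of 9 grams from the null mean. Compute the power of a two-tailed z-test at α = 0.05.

SE = σ/√n = 15/√116 = 1.393. Non-centrality λ = d/SE = 9/1.393 = 6.462. Power ≈ Φ(λ - z_{α/2}) = Φ(6.462 - 1.96) = Φ(4.502) = 1.0.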